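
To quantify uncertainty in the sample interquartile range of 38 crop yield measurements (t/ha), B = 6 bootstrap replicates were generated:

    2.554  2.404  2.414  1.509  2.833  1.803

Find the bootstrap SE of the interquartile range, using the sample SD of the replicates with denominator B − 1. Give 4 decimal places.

SE* = 0.4963

Bootstrap SE is the standard deviation of the 6 replicate interquartile ranges.
Mean of replicates: (2.554 + 2.404 + 2.414 + 1.509 + 2.833 + 1.803) / 6 = 13.51700 / 6 = 2.25283
Sum of squared deviations: (+0.30117)² + (+0.15117)² + (+0.16117)² + (−0.74383)² + (+0.58017)² + (−0.44983)² = 1.23176
Variance = 1.23176 / 5 = 0.24635
SE* = √0.24635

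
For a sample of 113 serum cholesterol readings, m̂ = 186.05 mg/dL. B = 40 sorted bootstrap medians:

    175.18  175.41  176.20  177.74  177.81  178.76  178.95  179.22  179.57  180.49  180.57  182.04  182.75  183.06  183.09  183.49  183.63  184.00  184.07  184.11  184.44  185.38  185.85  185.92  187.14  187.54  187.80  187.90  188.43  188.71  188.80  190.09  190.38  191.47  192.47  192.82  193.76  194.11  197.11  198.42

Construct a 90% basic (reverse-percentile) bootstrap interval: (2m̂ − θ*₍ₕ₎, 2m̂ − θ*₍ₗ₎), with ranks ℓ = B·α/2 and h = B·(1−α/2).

(177.99, 196.69)

Percentile endpoints at ranks 2 and 38: θ*₍2₎ = 175.41, θ*₍38₎ = 194.11.
Basic interval reflects these around m̂:
  lower = 2 × 186.05 − 194.11 = 177.99
  upper = 2 × 186.05 − 175.41 = 196.69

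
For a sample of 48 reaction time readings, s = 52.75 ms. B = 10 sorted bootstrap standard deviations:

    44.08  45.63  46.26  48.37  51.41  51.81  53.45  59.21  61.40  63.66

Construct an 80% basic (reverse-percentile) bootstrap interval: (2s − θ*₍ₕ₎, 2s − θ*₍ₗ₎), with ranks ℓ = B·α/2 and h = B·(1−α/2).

(44.10, 61.42)

Percentile endpoints at ranks 1 and 9: θ*₍1₎ = 44.08, θ*₍9₎ = 61.40.
Basic interval reflects these around s:
  lower = 2 × 52.75 − 61.40 = 44.10
  upper = 2 × 52.75 − 44.08 = 61.42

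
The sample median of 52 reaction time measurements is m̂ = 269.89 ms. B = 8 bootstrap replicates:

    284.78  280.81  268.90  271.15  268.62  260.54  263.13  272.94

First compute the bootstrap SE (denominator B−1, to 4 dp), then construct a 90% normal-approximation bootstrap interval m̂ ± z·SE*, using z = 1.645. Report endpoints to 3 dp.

Mean of replicates = 271.3587; sum of squared deviations = 470.3039; SE* = √(470.3039/7) = 8.1967
Margin = 1.645 × 8.1967 = 13.4836
Interval: 269.89 ± 13.4836

(256.406, 283.374)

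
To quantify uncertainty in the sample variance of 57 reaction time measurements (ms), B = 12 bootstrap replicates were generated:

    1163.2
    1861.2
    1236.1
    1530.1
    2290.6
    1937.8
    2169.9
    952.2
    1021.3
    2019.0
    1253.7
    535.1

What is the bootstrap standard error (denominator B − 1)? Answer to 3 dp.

SE* = 553.514

Bootstrap SE is the standard deviation of the 12 replicate variances.
Mean of replicates: (1163.2 + 1861.2 + 1236.1 + 1530.1 + 2290.6 + 1937.8 + 2169.9 + 952.2 + 1021.3 + 2019.0 + 1253.7 + 535.1) / 12 = 17970.2000 / 12 = 1497.5167
Sum of squared deviations: (−334.3167)² + (+363.6833)² + (−261.4167)² + (+32.5833)² + (+793.0833)² + (+440.2833)² + (+672.3833)² + (−545.3167)² + (−476.2167)² + (+521.4833)² + (−243.8167)² + (−962.4167)² = 3370153.3367
Variance = 3370153.3367 / 11 = 306377.5761
SE* = √306377.5761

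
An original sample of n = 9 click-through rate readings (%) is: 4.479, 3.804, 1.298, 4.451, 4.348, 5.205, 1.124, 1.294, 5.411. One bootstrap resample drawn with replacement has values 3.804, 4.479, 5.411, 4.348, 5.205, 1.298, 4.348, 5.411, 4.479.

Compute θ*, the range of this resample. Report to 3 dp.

θ* = 4.113

Range = 5.411 − 1.298 = 4.113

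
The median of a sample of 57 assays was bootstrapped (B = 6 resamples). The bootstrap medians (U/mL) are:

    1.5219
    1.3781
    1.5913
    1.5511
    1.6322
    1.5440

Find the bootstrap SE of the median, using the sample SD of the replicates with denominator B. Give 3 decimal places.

Bootstrap SE is the standard deviation of the 6 replicate medians.
Mean of replicates: (1.5219 + 1.3781 + 1.5913 + 1.5511 + 1.6322 + 1.5440) / 6 = 9.21860 / 6 = 1.53643
Sum of squared deviations: (−0.01453)² + (−0.15833)² + (+0.05487)² + (+0.01467)² + (+0.09577)² + (+0.00757)² = 0.03773
Variance = 0.03773 / 6 = 0.00629
SE* = √0.00629

SE* = 0.079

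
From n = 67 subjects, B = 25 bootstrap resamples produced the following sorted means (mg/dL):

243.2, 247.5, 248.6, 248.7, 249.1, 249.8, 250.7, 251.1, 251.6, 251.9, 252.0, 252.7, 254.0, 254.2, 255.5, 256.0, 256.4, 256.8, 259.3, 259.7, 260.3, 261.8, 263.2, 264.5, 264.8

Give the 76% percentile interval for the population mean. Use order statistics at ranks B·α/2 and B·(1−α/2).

α = 0.24; lower rank = 25 × 0.120 = 3; upper rank = 25 × 0.880 = 22.
The 3rd smallest replicate is 248.6; the 22nd is 261.8.

(248.6, 261.8)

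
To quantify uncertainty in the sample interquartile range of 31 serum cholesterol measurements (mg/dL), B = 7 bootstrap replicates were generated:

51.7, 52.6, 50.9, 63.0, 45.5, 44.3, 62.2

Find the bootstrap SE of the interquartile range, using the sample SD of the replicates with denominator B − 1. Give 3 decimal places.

SE* = 7.334

Bootstrap SE is the standard deviation of the 7 replicate interquartile ranges.
Mean of replicates: (51.7 + 52.6 + 50.9 + 63.0 + 45.5 + 44.3 + 62.2) / 7 = 370.2000 / 7 = 52.8857
Sum of squared deviations: (−1.1857)² + (−0.2857)² + (−1.9857)² + (+10.1143)² + (−7.3857)² + (−8.5857)² + (+9.3143)² = 322.7486
Variance = 322.7486 / 6 = 53.7914
SE* = √53.7914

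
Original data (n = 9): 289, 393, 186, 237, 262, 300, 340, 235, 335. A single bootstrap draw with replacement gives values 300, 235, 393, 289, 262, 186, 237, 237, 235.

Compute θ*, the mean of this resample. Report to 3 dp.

θ* = 263.778

Mean = (300 + 235 + 393 + 289 + 262 + 186 + 237 + 237 + 235) / 9 = 2374.0 / 9 = 263.778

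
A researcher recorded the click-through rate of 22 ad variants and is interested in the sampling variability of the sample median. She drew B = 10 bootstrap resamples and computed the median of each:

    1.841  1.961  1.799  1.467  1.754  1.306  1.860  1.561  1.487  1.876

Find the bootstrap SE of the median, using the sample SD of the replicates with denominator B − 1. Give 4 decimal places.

Bootstrap SE is the standard deviation of the 10 replicate medians.
Mean of replicates: (1.841 + 1.961 + 1.799 + 1.467 + 1.754 + 1.306 + 1.860 + 1.561 + 1.487 + 1.876) / 10 = 16.91200 / 10 = 1.69120
Sum of squared deviations: (+0.14980)² + (+0.26980)² + (+0.10780)² + (−0.22420)² + (+0.06280)² + (−0.38520)² + (+0.16880)² + (−0.13020)² + (−0.20420)² + (+0.18480)² = 0.43074
Variance = 0.43074 / 9 = 0.04786
SE* = √0.04786

SE* = 0.2188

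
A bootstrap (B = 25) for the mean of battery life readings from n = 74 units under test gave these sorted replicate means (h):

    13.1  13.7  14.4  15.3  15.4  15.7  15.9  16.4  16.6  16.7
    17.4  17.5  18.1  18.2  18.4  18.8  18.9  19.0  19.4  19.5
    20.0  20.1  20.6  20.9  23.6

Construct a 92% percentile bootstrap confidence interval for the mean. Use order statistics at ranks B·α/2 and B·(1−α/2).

(13.1, 20.9)

α = 0.08; lower rank = 25 × 0.040 = 1; upper rank = 25 × 0.960 = 24.
The 1st smallest replicate is 13.1; the 24th is 20.9.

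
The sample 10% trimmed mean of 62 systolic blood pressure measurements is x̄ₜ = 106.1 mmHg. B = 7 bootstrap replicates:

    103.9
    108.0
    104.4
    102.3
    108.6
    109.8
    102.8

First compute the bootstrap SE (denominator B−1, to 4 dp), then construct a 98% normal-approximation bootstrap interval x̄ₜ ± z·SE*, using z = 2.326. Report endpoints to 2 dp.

Mean of replicates = 105.6857; sum of squared deviations = 55.4086; SE* = √(55.4086/6) = 3.0389
Margin = 2.326 × 3.0389 = 7.068
Interval: 106.1 ± 7.068

(99.03, 113.17)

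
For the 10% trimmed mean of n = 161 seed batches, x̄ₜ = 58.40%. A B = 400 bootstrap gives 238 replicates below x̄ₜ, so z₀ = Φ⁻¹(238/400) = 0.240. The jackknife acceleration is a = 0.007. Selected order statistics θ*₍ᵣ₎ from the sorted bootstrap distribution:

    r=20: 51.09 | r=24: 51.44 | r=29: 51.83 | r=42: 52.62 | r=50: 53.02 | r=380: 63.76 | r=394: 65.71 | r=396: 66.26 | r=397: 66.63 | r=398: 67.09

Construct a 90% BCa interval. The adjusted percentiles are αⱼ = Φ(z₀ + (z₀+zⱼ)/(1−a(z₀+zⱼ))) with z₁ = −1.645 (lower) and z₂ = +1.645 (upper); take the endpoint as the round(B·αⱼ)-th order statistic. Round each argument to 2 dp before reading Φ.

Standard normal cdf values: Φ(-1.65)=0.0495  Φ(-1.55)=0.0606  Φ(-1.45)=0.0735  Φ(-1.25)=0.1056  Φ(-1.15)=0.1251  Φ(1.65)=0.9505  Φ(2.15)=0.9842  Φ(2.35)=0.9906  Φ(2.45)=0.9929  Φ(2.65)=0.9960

(53.02, 65.71)

Lower: z₀ + z₁ = 0.240 + (-1.645) = -1.405; 1 − a(z₀+z₁) = 1 − (0.007)(-1.405) = 1.0098; argument = 0.240 + (-1.405)/1.0098 = -1.1513 → -1.15.
α₁ = Φ(-1.15) = 0.1251; rank = round(400 × 0.1251) = 50; θ*₍50₎ = 53.02.
Upper: z₀ + z₂ = 1.885; 1 − a(z₀+z₂) = 0.9868; argument = 2.1502 → 2.15; α₂ = 0.9842; rank = 394; θ*₍394₎ = 65.71.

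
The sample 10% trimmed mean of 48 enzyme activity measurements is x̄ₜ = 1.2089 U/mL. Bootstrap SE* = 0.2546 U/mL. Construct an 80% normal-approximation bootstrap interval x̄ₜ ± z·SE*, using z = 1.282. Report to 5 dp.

(0.88250, 1.53530)

Margin = 1.282 × 0.2546 = 0.326397
Interval: 1.2089 ± 0.326397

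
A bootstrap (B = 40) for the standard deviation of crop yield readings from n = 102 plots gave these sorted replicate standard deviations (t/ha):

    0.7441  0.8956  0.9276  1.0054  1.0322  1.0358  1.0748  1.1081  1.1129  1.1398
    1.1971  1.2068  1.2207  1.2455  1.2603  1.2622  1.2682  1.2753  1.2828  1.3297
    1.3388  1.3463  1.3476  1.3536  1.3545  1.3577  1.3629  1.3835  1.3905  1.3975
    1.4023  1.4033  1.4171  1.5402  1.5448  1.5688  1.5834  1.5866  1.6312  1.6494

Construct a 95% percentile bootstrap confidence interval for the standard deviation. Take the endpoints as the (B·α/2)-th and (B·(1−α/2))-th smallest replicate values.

α = 0.05; lower rank = 40 × 0.025 = 1; upper rank = 40 × 0.975 = 39.
The 1st smallest replicate is 0.7441; the 39th is 1.6312.

(0.7441, 1.6312)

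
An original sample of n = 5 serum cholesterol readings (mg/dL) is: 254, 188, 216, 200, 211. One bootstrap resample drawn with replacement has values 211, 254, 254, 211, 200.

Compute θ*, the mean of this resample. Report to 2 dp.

Mean = (211 + 254 + 254 + 211 + 200) / 5 = 1130.0 / 5 = 226.00

θ* = 226.00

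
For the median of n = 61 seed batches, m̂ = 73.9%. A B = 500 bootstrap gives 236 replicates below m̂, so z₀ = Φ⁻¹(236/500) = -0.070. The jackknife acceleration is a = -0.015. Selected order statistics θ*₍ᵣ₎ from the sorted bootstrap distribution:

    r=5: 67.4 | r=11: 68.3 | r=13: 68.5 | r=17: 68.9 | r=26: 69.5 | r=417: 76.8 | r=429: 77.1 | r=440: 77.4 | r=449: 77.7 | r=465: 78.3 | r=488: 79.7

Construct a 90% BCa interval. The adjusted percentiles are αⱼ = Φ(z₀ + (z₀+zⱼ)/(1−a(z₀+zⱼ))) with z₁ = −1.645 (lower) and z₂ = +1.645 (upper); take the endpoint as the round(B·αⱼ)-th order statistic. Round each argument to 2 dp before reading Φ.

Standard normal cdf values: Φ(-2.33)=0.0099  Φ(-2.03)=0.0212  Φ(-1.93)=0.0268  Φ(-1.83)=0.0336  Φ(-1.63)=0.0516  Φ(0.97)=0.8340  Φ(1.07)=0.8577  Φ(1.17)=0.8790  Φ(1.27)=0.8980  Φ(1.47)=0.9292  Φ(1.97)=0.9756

(68.9, 78.3)

Lower: z₀ + z₁ = -0.070 + (-1.645) = -1.715; 1 − a(z₀+z₁) = 1 − (-0.015)(-1.715) = 0.9743; argument = -0.070 + (-1.715)/0.9743 = -1.8303 → -1.83.
α₁ = Φ(-1.83) = 0.0336; rank = round(500 × 0.0336) = 17; θ*₍17₎ = 68.9.
Upper: z₀ + z₂ = 1.575; 1 − a(z₀+z₂) = 1.0236; argument = 1.4686 → 1.47; α₂ = 0.9292; rank = 465; θ*₍465₎ = 78.3.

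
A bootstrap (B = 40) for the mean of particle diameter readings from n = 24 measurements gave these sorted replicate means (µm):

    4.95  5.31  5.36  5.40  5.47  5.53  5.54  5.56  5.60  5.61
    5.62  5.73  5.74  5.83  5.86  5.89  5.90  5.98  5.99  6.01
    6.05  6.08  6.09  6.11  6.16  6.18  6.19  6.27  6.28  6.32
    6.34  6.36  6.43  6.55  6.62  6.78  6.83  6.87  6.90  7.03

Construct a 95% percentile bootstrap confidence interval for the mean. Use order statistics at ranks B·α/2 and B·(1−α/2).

α = 0.05; lower rank = 40 × 0.025 = 1; upper rank = 40 × 0.975 = 39.
The 1st smallest replicate is 4.95; the 39th is 6.90.

(4.95, 6.90)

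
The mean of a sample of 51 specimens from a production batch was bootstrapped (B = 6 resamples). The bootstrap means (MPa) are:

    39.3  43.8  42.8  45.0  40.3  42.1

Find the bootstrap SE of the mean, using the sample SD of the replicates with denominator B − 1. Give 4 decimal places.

Bootstrap SE is the standard deviation of the 6 replicate means.
Mean of replicates: (39.3 + 43.8 + 42.8 + 45.0 + 40.3 + 42.1) / 6 = 253.30000 / 6 = 42.21667
Sum of squared deviations: (−2.91667)² + (+1.58333)² + (+0.58333)² + (+2.78333)² + (−1.91667)² + (−0.11667)² = 22.78833
Variance = 22.78833 / 5 = 4.55767
SE* = √4.55767

SE* = 2.1349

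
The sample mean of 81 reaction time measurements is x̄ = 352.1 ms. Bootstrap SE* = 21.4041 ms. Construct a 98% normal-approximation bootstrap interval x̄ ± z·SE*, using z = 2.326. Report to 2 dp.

(302.31, 401.89)

Margin = 2.326 × 21.4041 = 49.786
Interval: 352.1 ± 49.786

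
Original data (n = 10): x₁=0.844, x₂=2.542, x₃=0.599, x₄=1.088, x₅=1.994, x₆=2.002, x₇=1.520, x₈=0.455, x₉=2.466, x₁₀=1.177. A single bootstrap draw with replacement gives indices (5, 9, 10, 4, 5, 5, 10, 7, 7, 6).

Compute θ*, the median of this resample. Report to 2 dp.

θ* = 1.76

Resample values: 1.994, 2.466, 1.177, 1.088, 1.994, 1.994, 1.177, 1.520, 1.520, 2.002.
Sorted: 1.088, 1.177, 1.177, 1.520, 1.520, 1.994, 1.994, 1.994, 2.002, 2.466
Median = average of the two middle values = 1.76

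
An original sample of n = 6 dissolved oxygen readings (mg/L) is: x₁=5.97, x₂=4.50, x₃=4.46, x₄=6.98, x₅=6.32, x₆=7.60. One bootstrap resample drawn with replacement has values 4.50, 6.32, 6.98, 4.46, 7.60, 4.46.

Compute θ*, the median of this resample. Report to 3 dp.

θ* = 5.410

Sorted: 4.46, 4.46, 4.50, 6.32, 6.98, 7.60
Median = average of the two middle values = 5.410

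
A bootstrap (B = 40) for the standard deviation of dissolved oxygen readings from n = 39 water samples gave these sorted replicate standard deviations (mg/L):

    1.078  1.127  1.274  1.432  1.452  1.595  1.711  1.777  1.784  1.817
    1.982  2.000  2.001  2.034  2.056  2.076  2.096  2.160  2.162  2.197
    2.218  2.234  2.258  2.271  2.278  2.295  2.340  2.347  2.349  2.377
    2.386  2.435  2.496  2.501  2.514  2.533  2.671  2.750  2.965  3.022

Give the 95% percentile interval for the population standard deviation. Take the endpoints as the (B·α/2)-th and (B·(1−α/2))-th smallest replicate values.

(1.078, 2.965)

α = 0.05; lower rank = 40 × 0.025 = 1; upper rank = 40 × 0.975 = 39.
The 1st smallest replicate is 1.078; the 39th is 2.965.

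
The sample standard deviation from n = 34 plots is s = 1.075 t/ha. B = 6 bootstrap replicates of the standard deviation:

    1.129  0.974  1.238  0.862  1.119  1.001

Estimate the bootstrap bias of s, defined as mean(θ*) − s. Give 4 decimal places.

mean(θ*) = (1.129 + 0.974 + 1.238 + 0.862 + 1.119 + 1.001) / 6 = 1.05383
bias = 1.05383 − 1.075

bias = −0.0212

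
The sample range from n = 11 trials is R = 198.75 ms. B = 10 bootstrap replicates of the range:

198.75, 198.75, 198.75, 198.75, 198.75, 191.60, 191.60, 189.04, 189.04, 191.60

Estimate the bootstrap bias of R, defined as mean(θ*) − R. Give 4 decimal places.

mean(θ*) = (198.75 + 198.75 + 198.75 + 198.75 + 198.75 + 191.60 + 191.60 + 189.04 + 189.04 + 191.60) / 10 = 194.66300
bias = 194.66300 − 198.75

bias = −4.0870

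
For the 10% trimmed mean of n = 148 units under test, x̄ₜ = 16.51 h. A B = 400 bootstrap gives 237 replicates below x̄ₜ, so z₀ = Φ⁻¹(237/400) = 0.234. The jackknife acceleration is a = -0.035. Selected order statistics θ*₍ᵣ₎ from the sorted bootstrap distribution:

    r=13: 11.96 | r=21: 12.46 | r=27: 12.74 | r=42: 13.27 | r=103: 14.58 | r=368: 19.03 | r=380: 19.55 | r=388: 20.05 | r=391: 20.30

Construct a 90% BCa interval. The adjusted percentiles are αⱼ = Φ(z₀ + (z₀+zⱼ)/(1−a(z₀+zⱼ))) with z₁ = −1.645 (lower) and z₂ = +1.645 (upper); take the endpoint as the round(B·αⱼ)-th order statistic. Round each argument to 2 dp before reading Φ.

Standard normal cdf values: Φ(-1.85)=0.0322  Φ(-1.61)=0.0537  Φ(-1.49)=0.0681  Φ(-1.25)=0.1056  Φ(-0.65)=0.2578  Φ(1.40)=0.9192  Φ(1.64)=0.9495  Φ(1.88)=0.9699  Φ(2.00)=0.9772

Lower: z₀ + z₁ = 0.234 + (-1.645) = -1.411; 1 − a(z₀+z₁) = 1 − (-0.035)(-1.411) = 0.9506; argument = 0.234 + (-1.411)/0.9506 = -1.2503 → -1.25.
α₁ = Φ(-1.25) = 0.1056; rank = round(400 × 0.1056) = 42; θ*₍42₎ = 13.27.
Upper: z₀ + z₂ = 1.879; 1 − a(z₀+z₂) = 1.0658; argument = 1.9971 → 2.00; α₂ = 0.9772; rank = 391; θ*₍391₎ = 20.30.

(13.27, 20.30)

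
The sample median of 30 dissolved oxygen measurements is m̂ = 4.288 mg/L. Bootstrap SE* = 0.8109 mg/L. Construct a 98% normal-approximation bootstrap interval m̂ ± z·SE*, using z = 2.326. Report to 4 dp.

Margin = 2.326 × 0.8109 = 1.88615
Interval: 4.288 ± 1.88615

(2.4018, 6.1742)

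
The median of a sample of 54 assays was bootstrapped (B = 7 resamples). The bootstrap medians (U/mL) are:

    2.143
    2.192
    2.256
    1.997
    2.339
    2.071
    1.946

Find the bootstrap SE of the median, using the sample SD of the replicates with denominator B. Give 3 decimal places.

SE* = 0.130

Bootstrap SE is the standard deviation of the 7 replicate medians.
Mean of replicates: (2.143 + 2.192 + 2.256 + 1.997 + 2.339 + 2.071 + 1.946) / 7 = 14.9440 / 7 = 2.1349
Sum of squared deviations: (+0.0081)² + (+0.0571)² + (+0.1211)² + (−0.1379)² + (+0.2041)² + (−0.0639)² + (−0.1889)² = 0.1184
Variance = 0.1184 / 7 = 0.0169
SE* = √0.0169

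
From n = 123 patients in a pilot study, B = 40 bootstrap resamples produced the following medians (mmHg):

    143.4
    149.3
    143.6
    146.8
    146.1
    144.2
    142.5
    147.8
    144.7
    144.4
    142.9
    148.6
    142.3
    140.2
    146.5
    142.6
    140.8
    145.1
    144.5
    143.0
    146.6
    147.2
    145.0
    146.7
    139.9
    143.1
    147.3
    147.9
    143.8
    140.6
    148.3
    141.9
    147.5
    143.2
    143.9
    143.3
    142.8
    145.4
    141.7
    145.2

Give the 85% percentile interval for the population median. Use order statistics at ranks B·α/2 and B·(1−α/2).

(140.6, 147.9)

Sorted replicates: 139.9, 140.2, 140.6, 140.8, 141.7, 141.9, 142.3, 142.5, 142.6, 142.8, 142.9, 143.0, 143.1, 143.2, 143.3, 143.4, 143.6, 143.8, 143.9, 144.2, 144.4, 144.5, 144.7, 145.0, 145.1, 145.2, 145.4, 146.1, 146.5, 146.6, 146.7, 146.8, 147.2, 147.3, 147.5, 147.8, 147.9, 148.3, 148.6, 149.3
α = 0.15; lower rank = 40 × 0.075 = 3; upper rank = 40 × 0.925 = 37.
The 3rd smallest replicate is 140.6; the 37th is 147.9.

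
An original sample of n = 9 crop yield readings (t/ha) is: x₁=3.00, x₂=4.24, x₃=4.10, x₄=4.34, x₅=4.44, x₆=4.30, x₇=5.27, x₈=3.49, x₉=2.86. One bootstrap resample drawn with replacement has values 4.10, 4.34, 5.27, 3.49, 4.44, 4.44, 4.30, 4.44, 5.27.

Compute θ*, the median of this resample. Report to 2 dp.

θ* = 4.44

Sorted: 3.49, 4.10, 4.30, 4.34, 4.44, 4.44, 4.44, 5.27, 5.27
Median = middle value = 4.44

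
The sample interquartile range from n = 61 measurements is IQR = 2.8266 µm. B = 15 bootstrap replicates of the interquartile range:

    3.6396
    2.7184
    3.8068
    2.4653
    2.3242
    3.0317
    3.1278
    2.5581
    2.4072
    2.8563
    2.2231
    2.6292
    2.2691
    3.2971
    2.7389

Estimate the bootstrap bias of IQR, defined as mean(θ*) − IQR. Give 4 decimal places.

bias = −0.0204

mean(θ*) = (3.6396 + 2.7184 + 3.8068 + 2.4653 + 2.3242 + 3.0317 + 3.1278 + 2.5581 + 2.4072 + 2.8563 + 2.2231 + 2.6292 + 2.2691 + 3.2971 + 2.7389) / 15 = 2.80619
bias = 2.80619 − 2.8266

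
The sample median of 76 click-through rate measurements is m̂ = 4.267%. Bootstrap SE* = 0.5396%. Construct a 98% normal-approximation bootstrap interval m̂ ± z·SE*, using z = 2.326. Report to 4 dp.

Margin = 2.326 × 0.5396 = 1.25511
Interval: 4.267 ± 1.25511

(3.0119, 5.5221)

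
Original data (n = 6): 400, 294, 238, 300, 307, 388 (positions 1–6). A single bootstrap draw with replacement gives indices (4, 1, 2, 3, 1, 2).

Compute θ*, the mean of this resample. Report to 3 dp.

θ* = 321.000

Resample values: 300, 400, 294, 238, 400, 294.
Mean = (300 + 400 + 294 + 238 + 400 + 294) / 6 = 1926.0 / 6 = 321.000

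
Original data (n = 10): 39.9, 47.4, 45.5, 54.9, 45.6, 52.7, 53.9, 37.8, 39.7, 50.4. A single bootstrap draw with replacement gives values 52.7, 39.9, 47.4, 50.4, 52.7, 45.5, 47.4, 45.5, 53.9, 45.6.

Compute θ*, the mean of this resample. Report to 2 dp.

θ* = 48.10

Mean = (52.7 + 39.9 + 47.4 + 50.4 + 52.7 + 45.5 + 47.4 + 45.5 + 53.9 + 45.6) / 10 = 481.00 / 10 = 48.10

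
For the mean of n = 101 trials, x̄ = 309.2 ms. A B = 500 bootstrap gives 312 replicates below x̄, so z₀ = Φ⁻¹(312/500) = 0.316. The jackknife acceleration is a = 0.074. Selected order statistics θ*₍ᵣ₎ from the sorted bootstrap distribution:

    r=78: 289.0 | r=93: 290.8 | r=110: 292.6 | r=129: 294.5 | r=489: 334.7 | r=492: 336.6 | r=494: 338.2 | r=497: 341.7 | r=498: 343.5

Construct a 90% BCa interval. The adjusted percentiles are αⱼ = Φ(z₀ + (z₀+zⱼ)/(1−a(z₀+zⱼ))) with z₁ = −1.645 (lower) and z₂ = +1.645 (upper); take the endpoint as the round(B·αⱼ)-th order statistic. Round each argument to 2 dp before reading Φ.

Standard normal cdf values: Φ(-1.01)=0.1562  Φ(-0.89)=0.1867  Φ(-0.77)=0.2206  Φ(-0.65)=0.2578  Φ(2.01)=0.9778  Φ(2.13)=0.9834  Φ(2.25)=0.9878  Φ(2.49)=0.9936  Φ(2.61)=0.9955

Lower: z₀ + z₁ = 0.316 + (-1.645) = -1.329; 1 − a(z₀+z₁) = 1 − (0.074)(-1.329) = 1.0983; argument = 0.316 + (-1.329)/1.0983 = -0.8940 → -0.89.
α₁ = Φ(-0.89) = 0.1867; rank = round(500 × 0.1867) = 93; θ*₍93₎ = 290.8.
Upper: z₀ + z₂ = 1.961; 1 − a(z₀+z₂) = 0.8549; argument = 2.6099 → 2.61; α₂ = 0.9955; rank = 498; θ*₍498₎ = 343.5.

(290.8, 343.5)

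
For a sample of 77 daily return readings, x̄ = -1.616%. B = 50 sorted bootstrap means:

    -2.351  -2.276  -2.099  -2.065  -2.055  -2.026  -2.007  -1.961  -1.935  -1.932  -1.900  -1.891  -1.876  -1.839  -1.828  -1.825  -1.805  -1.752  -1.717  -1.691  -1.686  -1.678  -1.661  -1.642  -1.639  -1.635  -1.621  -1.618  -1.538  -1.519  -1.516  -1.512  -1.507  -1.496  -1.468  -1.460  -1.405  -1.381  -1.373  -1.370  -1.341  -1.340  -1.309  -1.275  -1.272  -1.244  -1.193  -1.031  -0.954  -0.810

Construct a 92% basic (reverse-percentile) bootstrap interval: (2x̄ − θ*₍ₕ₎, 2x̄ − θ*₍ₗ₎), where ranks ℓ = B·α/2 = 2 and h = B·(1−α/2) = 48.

(-2.201, -0.956)

Percentile endpoints at ranks 2 and 48: θ*₍2₎ = -2.276, θ*₍48₎ = -1.031.
Basic interval reflects these around x̄:
  lower = 2 × -1.616 − -1.031 = -2.201
  upper = 2 × -1.616 − -2.276 = -0.956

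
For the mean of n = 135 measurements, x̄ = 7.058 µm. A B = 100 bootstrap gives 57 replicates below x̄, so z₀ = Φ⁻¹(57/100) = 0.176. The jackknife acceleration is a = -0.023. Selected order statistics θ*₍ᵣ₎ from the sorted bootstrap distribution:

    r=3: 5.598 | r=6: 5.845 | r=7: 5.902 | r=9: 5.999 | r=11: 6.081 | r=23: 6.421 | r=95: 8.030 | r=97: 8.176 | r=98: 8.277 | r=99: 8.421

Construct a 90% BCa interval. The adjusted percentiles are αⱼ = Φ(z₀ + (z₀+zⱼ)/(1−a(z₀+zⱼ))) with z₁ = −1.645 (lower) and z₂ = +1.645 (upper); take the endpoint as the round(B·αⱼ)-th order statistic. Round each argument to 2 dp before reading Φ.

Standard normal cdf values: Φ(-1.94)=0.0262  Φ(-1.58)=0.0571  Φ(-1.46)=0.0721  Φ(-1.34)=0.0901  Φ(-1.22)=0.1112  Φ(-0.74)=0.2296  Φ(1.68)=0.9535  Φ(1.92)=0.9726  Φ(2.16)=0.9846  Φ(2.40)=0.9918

(5.999, 8.176)

Lower: z₀ + z₁ = 0.176 + (-1.645) = -1.469; 1 − a(z₀+z₁) = 1 − (-0.023)(-1.469) = 0.9662; argument = 0.176 + (-1.469)/0.9662 = -1.3444 → -1.34.
α₁ = Φ(-1.34) = 0.0901; rank = round(100 × 0.0901) = 9; θ*₍9₎ = 5.999.
Upper: z₀ + z₂ = 1.821; 1 − a(z₀+z₂) = 1.0419; argument = 1.9238 → 1.92; α₂ = 0.9726; rank = 97; θ*₍97₎ = 8.176.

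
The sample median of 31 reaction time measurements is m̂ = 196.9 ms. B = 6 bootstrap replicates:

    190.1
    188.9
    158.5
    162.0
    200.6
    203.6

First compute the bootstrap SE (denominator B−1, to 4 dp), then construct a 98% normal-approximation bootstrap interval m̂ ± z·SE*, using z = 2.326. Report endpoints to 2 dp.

Mean of replicates = 183.9500; sum of squared deviations = 1855.1750; SE* = √(1855.1750/5) = 19.2623
Margin = 2.326 × 19.2623 = 44.804
Interval: 196.9 ± 44.804

(152.10, 241.70)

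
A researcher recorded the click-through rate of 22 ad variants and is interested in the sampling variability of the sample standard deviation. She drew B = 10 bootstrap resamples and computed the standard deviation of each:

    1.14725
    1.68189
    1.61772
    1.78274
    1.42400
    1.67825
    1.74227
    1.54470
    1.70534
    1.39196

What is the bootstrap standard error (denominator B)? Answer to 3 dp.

SE* = 0.188

Bootstrap SE is the standard deviation of the 10 replicate standard deviations.
Mean of replicates: (1.14725 + 1.68189 + 1.61772 + 1.78274 + 1.42400 + 1.67825 + 1.74227 + 1.54470 + 1.70534 + 1.39196) / 10 = 15.716120 / 10 = 1.571612
Sum of squared deviations: (−0.424362)² + (+0.110278)² + (+0.046108)² + (+0.211128)² + (−0.147612)² + (+0.106638)² + (+0.170658)² + (−0.026912)² + (+0.133728)² + (−0.179652)² = 0.352113
Variance = 0.352113 / 10 = 0.035211
SE* = √0.035211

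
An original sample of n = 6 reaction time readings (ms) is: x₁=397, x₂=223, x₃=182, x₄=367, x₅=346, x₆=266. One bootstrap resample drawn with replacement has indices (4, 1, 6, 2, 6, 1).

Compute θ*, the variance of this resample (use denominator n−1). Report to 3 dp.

Resample values: 367, 397, 266, 223, 266, 397.
Mean = 319.3333; sum of squared deviations = 29305.3333
s² = 29305.3333 / 5 = 5861.0667

θ* = 5861.067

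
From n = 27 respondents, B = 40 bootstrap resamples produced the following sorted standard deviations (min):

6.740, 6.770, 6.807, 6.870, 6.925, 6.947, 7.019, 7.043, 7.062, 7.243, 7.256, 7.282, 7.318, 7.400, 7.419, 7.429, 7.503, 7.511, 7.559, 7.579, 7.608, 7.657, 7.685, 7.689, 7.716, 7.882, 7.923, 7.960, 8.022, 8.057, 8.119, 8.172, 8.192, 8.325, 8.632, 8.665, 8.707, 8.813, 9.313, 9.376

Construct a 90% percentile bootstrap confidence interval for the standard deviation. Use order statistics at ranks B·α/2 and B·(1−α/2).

α = 0.10; lower rank = 40 × 0.050 = 2; upper rank = 40 × 0.950 = 38.
The 2nd smallest replicate is 6.770; the 38th is 8.813.

(6.770, 8.813)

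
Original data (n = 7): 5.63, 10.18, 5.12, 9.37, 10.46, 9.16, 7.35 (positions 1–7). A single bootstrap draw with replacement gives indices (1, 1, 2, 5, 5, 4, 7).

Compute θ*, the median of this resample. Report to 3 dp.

Resample values: 5.63, 5.63, 10.18, 10.46, 10.46, 9.37, 7.35.
Sorted: 5.63, 5.63, 7.35, 9.37, 10.18, 10.46, 10.46
Median = middle value = 9.370

θ* = 9.370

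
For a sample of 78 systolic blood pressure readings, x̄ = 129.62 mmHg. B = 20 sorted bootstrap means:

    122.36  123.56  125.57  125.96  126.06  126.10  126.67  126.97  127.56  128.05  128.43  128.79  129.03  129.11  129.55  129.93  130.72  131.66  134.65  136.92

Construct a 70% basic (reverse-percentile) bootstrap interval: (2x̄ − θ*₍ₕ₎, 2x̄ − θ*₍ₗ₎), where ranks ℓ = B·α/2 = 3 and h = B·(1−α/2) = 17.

(128.52, 133.67)

Percentile endpoints at ranks 3 and 17: θ*₍3₎ = 125.57, θ*₍17₎ = 130.72.
Basic interval reflects these around x̄:
  lower = 2 × 129.62 − 130.72 = 128.52
  upper = 2 × 129.62 − 125.57 = 133.67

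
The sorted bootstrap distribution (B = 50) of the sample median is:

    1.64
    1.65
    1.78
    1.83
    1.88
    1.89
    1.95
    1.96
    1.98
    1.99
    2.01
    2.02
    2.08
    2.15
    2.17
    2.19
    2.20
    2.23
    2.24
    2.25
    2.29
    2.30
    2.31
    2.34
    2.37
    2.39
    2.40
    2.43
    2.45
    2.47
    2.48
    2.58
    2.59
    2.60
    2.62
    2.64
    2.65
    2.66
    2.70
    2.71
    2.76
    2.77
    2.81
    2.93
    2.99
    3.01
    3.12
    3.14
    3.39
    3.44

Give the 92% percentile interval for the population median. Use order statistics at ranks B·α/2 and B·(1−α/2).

α = 0.08; lower rank = 50 × 0.040 = 2; upper rank = 50 × 0.960 = 48.
The 2nd smallest replicate is 1.65; the 48th is 3.14.

(1.65, 3.14)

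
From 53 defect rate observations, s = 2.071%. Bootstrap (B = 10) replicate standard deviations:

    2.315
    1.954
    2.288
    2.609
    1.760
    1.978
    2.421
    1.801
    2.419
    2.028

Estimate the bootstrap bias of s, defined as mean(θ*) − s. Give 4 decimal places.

bias = +0.0863

mean(θ*) = (2.315 + 1.954 + 2.288 + 2.609 + 1.760 + 1.978 + 2.421 + 1.801 + 2.419 + 2.028) / 10 = 2.15730
bias = 2.15730 − 2.071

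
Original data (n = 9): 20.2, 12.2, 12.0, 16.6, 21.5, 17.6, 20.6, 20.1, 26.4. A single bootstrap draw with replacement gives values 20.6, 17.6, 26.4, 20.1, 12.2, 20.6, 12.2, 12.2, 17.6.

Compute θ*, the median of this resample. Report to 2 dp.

Sorted: 12.2, 12.2, 12.2, 17.6, 17.6, 20.1, 20.6, 20.6, 26.4
Median = middle value = 17.60

θ* = 17.60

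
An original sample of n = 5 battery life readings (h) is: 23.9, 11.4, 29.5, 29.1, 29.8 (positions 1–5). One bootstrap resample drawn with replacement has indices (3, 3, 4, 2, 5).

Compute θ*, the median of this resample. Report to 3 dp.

Resample values: 29.5, 29.5, 29.1, 11.4, 29.8.
Sorted: 11.4, 29.1, 29.5, 29.5, 29.8
Median = middle value = 29.500

θ* = 29.500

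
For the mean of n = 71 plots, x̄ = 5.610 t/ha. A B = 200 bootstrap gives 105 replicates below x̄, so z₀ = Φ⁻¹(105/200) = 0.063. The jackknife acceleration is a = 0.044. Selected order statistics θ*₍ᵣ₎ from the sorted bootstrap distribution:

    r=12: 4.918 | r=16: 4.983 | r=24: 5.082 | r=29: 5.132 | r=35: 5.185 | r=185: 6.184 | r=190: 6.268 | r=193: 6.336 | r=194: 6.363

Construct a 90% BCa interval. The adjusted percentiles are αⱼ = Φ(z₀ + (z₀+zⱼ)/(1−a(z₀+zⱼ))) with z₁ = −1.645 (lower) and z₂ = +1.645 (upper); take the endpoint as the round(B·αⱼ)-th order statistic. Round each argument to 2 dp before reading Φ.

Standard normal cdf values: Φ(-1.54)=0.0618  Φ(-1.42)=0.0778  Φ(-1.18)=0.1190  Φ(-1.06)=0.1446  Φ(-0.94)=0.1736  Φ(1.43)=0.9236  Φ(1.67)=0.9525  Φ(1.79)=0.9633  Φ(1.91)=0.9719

(4.983, 6.363)

Lower: z₀ + z₁ = 0.063 + (-1.645) = -1.582; 1 − a(z₀+z₁) = 1 − (0.044)(-1.582) = 1.0696; argument = 0.063 + (-1.582)/1.0696 = -1.4160 → -1.42.
α₁ = Φ(-1.42) = 0.0778; rank = round(200 × 0.0778) = 16; θ*₍16₎ = 4.983.
Upper: z₀ + z₂ = 1.708; 1 − a(z₀+z₂) = 0.9248; argument = 1.9098 → 1.91; α₂ = 0.9719; rank = 194; θ*₍194₎ = 6.363.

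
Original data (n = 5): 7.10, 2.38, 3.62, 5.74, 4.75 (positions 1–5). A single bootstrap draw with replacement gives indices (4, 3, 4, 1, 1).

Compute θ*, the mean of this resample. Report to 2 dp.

Resample values: 5.74, 3.62, 5.74, 7.10, 7.10.
Mean = (5.74 + 3.62 + 5.74 + 7.10 + 7.10) / 5 = 29.300 / 5 = 5.86

θ* = 5.86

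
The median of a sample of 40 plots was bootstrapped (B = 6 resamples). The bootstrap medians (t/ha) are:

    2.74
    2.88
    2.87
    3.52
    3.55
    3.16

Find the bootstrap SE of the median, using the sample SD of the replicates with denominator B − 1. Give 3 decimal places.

SE* = 0.350

Bootstrap SE is the standard deviation of the 6 replicate medians.
Mean of replicates: (2.74 + 2.88 + 2.87 + 3.52 + 3.55 + 3.16) / 6 = 18.7200 / 6 = 3.1200
Sum of squared deviations: (−0.3800)² + (−0.2400)² + (−0.2500)² + (+0.4000)² + (+0.4300)² + (+0.0400)² = 0.6110
Variance = 0.6110 / 5 = 0.1222
SE* = √0.1222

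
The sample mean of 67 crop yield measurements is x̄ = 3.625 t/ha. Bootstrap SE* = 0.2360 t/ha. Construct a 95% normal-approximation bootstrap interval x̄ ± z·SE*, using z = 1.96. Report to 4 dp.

(3.1624, 4.0876)

Margin = 1.96 × 0.2360 = 0.46256
Interval: 3.625 ± 0.46256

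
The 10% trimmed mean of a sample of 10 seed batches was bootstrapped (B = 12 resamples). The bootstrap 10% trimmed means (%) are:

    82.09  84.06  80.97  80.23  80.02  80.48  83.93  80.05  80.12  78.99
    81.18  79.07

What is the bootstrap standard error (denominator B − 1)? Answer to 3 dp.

SE* = 1.662

Bootstrap SE is the standard deviation of the 12 replicate 10% trimmed means.
Mean of replicates: (82.09 + 84.06 + 80.97 + 80.23 + 80.02 + 80.48 + 83.93 + 80.05 + 80.12 + 78.99 + 81.18 + 79.07) / 12 = 971.1900 / 12 = 80.9325
Sum of squared deviations: (+1.1575)² + (+3.1275)² + (+0.0375)² + (−0.7025)² + (−0.9125)² + (−0.4525)² + (+2.9975)² + (−0.8825)² + (−0.8125)² + (−1.9425)² + (+0.2475)² + (−1.8625)² = 30.3808
Variance = 30.3808 / 11 = 2.7619
SE* = √2.7619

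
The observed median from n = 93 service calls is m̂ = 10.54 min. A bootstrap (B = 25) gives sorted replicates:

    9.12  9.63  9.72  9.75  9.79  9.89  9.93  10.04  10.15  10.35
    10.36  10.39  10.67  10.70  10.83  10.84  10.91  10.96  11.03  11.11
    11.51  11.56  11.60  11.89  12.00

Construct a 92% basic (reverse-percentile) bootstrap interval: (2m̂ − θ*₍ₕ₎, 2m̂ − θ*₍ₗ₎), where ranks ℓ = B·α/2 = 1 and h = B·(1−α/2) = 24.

Percentile endpoints at ranks 1 and 24: θ*₍1₎ = 9.12, θ*₍24₎ = 11.89.
Basic interval reflects these around m̂:
  lower = 2 × 10.54 − 11.89 = 9.19
  upper = 2 × 10.54 − 9.12 = 11.96

(9.19, 11.96)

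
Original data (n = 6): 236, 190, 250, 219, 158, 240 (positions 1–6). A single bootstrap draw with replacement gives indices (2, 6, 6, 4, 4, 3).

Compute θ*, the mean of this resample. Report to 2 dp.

Resample values: 190, 240, 240, 219, 219, 250.
Mean = (190 + 240 + 240 + 219 + 219 + 250) / 6 = 1358.0 / 6 = 226.33

θ* = 226.33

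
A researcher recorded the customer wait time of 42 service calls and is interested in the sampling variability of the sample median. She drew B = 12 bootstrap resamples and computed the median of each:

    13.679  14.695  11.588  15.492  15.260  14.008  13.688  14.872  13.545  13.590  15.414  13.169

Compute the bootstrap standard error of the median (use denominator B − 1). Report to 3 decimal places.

Bootstrap SE is the standard deviation of the 12 replicate medians.
Mean of replicates: (13.679 + 14.695 + 11.588 + 15.492 + 15.260 + 14.008 + 13.688 + 14.872 + 13.545 + 13.590 + 15.414 + 13.169) / 12 = 169.0000 / 12 = 14.0833
Sum of squared deviations: (−0.4043)² + (+0.6117)² + (−2.4953)² + (+1.4087)² + (+1.1767)² + (−0.0753)² + (−0.3953)² + (+0.7887)² + (−0.5383)² + (−0.4933)² + (+1.3307)² + (−0.9143)² = 14.0570
Variance = 14.0570 / 11 = 1.2779
SE* = √1.2779

SE* = 1.130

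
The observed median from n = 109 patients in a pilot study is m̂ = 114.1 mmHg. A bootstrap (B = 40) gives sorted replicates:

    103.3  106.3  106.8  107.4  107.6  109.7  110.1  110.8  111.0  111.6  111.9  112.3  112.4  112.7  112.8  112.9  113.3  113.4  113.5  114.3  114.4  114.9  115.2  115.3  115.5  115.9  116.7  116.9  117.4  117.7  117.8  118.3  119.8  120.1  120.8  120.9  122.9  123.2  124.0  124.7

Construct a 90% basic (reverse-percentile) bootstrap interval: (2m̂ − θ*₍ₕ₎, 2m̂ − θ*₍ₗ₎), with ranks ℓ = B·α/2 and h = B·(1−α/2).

(105.0, 121.9)

Percentile endpoints at ranks 2 and 38: θ*₍2₎ = 106.3, θ*₍38₎ = 123.2.
Basic interval reflects these around m̂:
  lower = 2 × 114.1 − 123.2 = 105.0
  upper = 2 × 114.1 − 106.3 = 121.9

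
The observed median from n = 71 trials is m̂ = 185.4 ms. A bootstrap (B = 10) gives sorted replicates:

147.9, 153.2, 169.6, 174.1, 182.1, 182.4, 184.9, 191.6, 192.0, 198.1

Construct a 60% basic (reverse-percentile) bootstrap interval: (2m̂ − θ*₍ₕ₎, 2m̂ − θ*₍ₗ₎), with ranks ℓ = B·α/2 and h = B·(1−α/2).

Percentile endpoints at ranks 2 and 8: θ*₍2₎ = 153.2, θ*₍8₎ = 191.6.
Basic interval reflects these around m̂:
  lower = 2 × 185.4 − 191.6 = 179.2
  upper = 2 × 185.4 − 153.2 = 217.6

(179.2, 217.6)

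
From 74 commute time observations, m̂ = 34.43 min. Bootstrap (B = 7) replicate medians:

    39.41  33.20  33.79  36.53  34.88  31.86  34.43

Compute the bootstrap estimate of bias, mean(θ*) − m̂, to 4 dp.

bias = +0.4414

mean(θ*) = (39.41 + 33.20 + 33.79 + 36.53 + 34.88 + 31.86 + 34.43) / 7 = 34.87143
bias = 34.87143 − 34.43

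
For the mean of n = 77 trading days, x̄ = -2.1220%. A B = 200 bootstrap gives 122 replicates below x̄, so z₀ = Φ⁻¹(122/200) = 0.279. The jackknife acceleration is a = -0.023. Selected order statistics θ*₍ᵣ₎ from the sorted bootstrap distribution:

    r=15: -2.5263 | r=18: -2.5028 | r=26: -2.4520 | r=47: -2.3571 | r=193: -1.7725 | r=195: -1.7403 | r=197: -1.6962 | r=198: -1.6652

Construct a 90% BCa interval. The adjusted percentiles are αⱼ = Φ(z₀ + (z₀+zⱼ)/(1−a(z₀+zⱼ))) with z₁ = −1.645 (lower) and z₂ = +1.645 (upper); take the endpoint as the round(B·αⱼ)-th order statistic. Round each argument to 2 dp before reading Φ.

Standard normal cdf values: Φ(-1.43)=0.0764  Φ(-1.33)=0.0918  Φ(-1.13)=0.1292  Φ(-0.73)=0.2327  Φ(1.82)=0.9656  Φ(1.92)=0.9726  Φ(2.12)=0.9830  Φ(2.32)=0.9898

(-2.4520, -1.6962)

Lower: z₀ + z₁ = 0.279 + (-1.645) = -1.366; 1 − a(z₀+z₁) = 1 − (-0.023)(-1.366) = 0.9686; argument = 0.279 + (-1.366)/0.9686 = -1.1313 → -1.13.
α₁ = Φ(-1.13) = 0.1292; rank = round(200 × 0.1292) = 26; θ*₍26₎ = -2.4520.
Upper: z₀ + z₂ = 1.924; 1 − a(z₀+z₂) = 1.0443; argument = 2.1215 → 2.12; α₂ = 0.9830; rank = 197; θ*₍197₎ = -1.6962.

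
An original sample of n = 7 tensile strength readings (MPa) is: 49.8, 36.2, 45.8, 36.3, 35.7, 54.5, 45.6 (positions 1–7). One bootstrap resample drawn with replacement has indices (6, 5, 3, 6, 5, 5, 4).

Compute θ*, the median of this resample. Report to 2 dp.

θ* = 36.30

Resample values: 54.5, 35.7, 45.8, 54.5, 35.7, 35.7, 36.3.
Sorted: 35.7, 35.7, 35.7, 36.3, 45.8, 54.5, 54.5
Median = middle value = 36.30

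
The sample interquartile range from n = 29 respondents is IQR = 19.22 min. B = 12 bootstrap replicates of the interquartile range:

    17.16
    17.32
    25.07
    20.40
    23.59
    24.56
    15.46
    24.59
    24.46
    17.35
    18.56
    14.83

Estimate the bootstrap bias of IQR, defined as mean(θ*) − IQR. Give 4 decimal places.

mean(θ*) = (17.16 + 17.32 + 25.07 + 20.40 + 23.59 + 24.56 + 15.46 + 24.59 + 24.46 + 17.35 + 18.56 + 14.83) / 12 = 20.27917
bias = 20.27917 − 19.22

bias = +1.0592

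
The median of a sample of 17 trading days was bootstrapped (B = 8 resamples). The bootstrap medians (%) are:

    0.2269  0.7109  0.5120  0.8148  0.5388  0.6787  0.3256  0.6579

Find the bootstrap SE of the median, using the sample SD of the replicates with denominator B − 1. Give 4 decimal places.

Bootstrap SE is the standard deviation of the 8 replicate medians.
Mean of replicates: (0.2269 + 0.7109 + 0.5120 + 0.8148 + 0.5388 + 0.6787 + 0.3256 + 0.6579) / 8 = 4.46560 / 8 = 0.55820
Sum of squared deviations: (−0.33130)² + (+0.15270)² + (−0.04620)² + (+0.25660)² + (−0.01940)² + (+0.12050)² + (−0.23260)² + (+0.09970)² = 0.27999
Variance = 0.27999 / 7 = 0.04000
SE* = √0.04000

SE* = 0.2000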